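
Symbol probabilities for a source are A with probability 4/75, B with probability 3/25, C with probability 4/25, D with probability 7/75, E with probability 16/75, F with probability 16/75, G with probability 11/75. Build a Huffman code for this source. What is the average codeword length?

2.72 bits/symbol

Repeatedly combine the two least-probable nodes; the expected code length is the sum of the merged weights.
merge 4/75 + 7/75 → 11/75
merge 3/25 + 11/75 → 4/15
merge 11/75 + 4/25 → 23/75
merge 16/75 + 16/75 → 32/75
merge 4/15 + 23/75 → 43/75
merge 32/75 + 43/75 → 1
L = 11/75 + 4/15 + 23/75 + 32/75 + 43/75 + 1 = 68/25 = 2.72 bits/symbol.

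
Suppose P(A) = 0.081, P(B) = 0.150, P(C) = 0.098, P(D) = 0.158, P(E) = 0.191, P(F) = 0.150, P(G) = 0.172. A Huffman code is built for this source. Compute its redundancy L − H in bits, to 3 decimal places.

0.052 bits

Entropy H = −Σ p log₂ p ≈ 2.7568 bits.
Huffman merges: 81/1000+49/500→179/1000; 3/20+3/20→3/10; 79/500+43/250→33/100; 179/1000+191/1000→37/100; 3/10+33/100→63/100; 37/100+63/100→1. L = 2809/1000 ≈ 2.8090.
L − H = 2.8090 − 2.7568 = 0.052 bits.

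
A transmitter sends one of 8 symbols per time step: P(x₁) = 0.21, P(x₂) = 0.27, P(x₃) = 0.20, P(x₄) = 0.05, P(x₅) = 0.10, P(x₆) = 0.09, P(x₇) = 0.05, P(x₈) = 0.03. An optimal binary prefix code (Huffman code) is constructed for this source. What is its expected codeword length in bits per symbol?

Repeatedly combine the two least-probable nodes; the expected code length is the sum of the merged weights.
merge 3/100 + 1/20 → 2/25
merge 1/20 + 2/25 → 13/100
merge 9/100 + 1/10 → 19/100
merge 13/100 + 19/100 → 8/25
merge 1/5 + 21/100 → 41/100
merge 27/100 + 8/25 → 59/100
merge 41/100 + 59/100 → 1
L = 2/25 + 13/100 + 19/100 + 8/25 + 41/100 + 59/100 + 1 = 68/25 = 2.72 bits/symbol.

2.72 bits/symbol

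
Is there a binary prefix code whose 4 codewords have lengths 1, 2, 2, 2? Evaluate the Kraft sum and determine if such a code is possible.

1.25; no

With common denominator 2^2 = 4: Σ 2^(−ℓᵢ) = 2/4 + 1/4 + 1/4 + 1/4 = 5/4 = 1.25.
Kraft's inequality requires Σ ≤ 1; here Σ = 1.25 > 1, so no such prefix code exists.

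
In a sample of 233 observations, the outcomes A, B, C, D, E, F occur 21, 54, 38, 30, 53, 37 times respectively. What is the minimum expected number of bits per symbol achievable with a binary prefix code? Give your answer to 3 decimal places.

2.541 bits/symbol

Probabilities are the counts divided by 233.
Repeatedly combine the two least-probable nodes; the expected code length is the sum of the merged weights.
merge 21/233 + 30/233 → 51/233
merge 37/233 + 38/233 → 75/233
merge 51/233 + 53/233 → 104/233
merge 54/233 + 75/233 → 129/233
merge 104/233 + 129/233 → 1
L = 51/233 + 75/233 + 104/233 + 129/233 + 1 = 592/233 ≈ 2.541 bits/symbol.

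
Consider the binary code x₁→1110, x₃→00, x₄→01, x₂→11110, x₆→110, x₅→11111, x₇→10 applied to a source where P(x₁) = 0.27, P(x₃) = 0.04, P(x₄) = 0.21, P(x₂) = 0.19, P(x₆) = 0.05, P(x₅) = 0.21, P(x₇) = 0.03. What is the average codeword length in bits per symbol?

L̄ = Σ pᵢ·ℓᵢ = 0.27·4 + 0.04·2 + 0.21·2 + 0.19·5 + 0.05·3 + 0.21·5 + 0.03·2 = 3.79 bits/symbol.

3.79 bits/symbol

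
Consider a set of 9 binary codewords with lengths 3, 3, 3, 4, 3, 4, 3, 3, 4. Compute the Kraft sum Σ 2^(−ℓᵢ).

With common denominator 2^4 = 16: Σ 2^(−ℓᵢ) = 2/16 + 2/16 + 2/16 + 1/16 + 2/16 + 1/16 + 2/16 + 2/16 + 1/16 = 15/16 = 0.9375.

0.9375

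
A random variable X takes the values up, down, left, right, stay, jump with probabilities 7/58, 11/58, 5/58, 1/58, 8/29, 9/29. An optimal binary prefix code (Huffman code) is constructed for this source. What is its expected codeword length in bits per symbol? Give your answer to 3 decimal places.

2.328 bits/symbol

Repeatedly combine the two least-probable nodes; the expected code length is the sum of the merged weights.
merge 1/58 + 5/58 → 3/29
merge 3/29 + 7/58 → 13/58
merge 11/58 + 13/58 → 12/29
merge 8/29 + 9/29 → 17/29
merge 12/29 + 17/29 → 1
L = 3/29 + 13/58 + 12/29 + 17/29 + 1 = 135/58 ≈ 2.328 bits/symbol.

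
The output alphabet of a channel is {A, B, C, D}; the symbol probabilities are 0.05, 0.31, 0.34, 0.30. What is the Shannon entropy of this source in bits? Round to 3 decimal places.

1.790 bits

H = −Σ pᵢ log₂ pᵢ.
−0.05·log₂(0.05) = 0.2161
−0.31·log₂(0.31) = 0.5238
−0.34·log₂(0.34) = 0.5292
−0.30·log₂(0.30) = 0.5211
Sum ≈ 1.7902 → 1.790 bits.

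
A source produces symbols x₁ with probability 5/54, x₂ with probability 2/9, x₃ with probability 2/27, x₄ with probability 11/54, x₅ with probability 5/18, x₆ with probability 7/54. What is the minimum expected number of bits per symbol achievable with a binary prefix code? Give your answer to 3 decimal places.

Repeatedly combine the two least-probable nodes; the expected code length is the sum of the merged weights.
merge 2/27 + 5/54 → 1/6
merge 7/54 + 1/6 → 8/27
merge 11/54 + 2/9 → 23/54
merge 5/18 + 8/27 → 31/54
merge 23/54 + 31/54 → 1
L = 1/6 + 8/27 + 23/54 + 31/54 + 1 = 133/54 ≈ 2.463 bits/symbol.

2.463 bits/symbol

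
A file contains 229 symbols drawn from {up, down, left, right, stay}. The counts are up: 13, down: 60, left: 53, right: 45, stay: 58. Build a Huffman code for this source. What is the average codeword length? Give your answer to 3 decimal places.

Probabilities are the counts divided by 229.
Repeatedly combine the two least-probable nodes; the expected code length is the sum of the merged weights.
merge 13/229 + 45/229 → 58/229
merge 53/229 + 58/229 → 111/229
merge 58/229 + 60/229 → 118/229
merge 111/229 + 118/229 → 1
L = 58/229 + 111/229 + 118/229 + 1 = 516/229 ≈ 2.253 bits/symbol.

2.253 bits/symbol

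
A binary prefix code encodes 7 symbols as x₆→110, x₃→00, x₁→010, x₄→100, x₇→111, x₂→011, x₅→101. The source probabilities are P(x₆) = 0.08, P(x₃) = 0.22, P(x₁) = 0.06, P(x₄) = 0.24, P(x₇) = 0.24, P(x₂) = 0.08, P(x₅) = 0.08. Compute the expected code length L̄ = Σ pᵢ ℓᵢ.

L̄ = Σ pᵢ·ℓᵢ = 0.08·3 + 0.22·2 + 0.06·3 + 0.24·3 + 0.24·3 + 0.08·3 + 0.08·3 = 2.78 bits/symbol.

2.78 bits/symbol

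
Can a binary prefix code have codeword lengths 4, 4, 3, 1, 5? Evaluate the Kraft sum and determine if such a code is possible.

With common denominator 2^5 = 32: Σ 2^(−ℓᵢ) = 2/32 + 2/32 + 4/32 + 16/32 + 1/32 = 25/32 = 0.78125.
Kraft's inequality requires Σ ≤ 1; here Σ = 0.78125 ≤ 1, so such a prefix code exists.

0.78125; yes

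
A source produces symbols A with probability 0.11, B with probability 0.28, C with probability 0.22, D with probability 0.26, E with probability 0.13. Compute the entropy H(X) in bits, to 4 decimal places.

2.2330 bits

H = −Σ pᵢ log₂ pᵢ.
−0.11·log₂(0.11) = 0.3503
−0.28·log₂(0.28) = 0.5142
−0.22·log₂(0.22) = 0.4806
−0.26·log₂(0.26) = 0.5053
−0.13·log₂(0.13) = 0.3826
Sum ≈ 2.2330 → 2.2330 bits.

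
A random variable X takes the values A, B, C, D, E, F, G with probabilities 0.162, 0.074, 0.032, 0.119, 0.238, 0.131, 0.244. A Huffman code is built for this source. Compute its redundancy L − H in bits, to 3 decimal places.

Entropy H = −Σ p log₂ p ≈ 2.6013 bits.
Huffman merges: 4/125+37/500→53/500; 53/500+119/1000→9/40; 131/1000+81/500→293/1000; 9/40+119/500→463/1000; 61/250+293/1000→537/1000; 463/1000+537/1000→1. L = 328/125 ≈ 2.6240.
L − H = 2.6240 − 2.6013 = 0.023 bits.

0.023 bits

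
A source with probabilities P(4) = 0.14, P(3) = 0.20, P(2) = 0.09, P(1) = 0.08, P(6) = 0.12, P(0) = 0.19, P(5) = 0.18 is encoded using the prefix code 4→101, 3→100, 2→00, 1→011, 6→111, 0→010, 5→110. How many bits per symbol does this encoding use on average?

L̄ = Σ pᵢ·ℓᵢ = 0.14·3 + 0.20·3 + 0.09·2 + 0.08·3 + 0.12·3 + 0.19·3 + 0.18·3 = 2.91 bits/symbol.

2.91 bits/symbol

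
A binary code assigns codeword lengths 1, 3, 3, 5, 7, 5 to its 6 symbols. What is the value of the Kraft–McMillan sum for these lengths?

0.8203125

With common denominator 2^7 = 128: Σ 2^(−ℓᵢ) = 64/128 + 16/128 + 16/128 + 4/128 + 1/128 + 4/128 = 105/128 = 0.8203125.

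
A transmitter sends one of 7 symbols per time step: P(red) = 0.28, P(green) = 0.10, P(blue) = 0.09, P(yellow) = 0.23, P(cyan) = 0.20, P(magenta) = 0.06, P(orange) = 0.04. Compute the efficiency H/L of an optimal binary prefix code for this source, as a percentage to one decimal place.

98.5%

Entropy H = −Σ p log₂ p ≈ 2.5404 bits.
Huffman merges: 1/25+3/50→1/10; 9/100+1/10→19/100; 1/10+19/100→29/100; 1/5+23/100→43/100; 7/25+29/100→57/100; 43/100+57/100→1. L = 129/50 ≈ 2.5800.
Efficiency = H/L = 2.5404/2.5800 = 98.5%.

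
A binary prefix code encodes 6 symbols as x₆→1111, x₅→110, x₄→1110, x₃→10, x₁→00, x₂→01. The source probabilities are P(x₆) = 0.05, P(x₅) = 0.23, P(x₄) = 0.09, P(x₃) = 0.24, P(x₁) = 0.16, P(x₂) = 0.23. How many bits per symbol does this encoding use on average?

2.51 bits/symbol

L̄ = Σ pᵢ·ℓᵢ = 0.05·4 + 0.23·3 + 0.09·4 + 0.24·2 + 0.16·2 + 0.23·2 = 2.51 bits/symbol.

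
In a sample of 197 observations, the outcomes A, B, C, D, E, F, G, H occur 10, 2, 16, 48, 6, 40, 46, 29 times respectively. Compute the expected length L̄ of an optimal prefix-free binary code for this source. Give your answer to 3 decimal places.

Probabilities are the counts divided by 197.
Repeatedly combine the two least-probable nodes; the expected code length is the sum of the merged weights.
merge 2/197 + 6/197 → 8/197
merge 8/197 + 10/197 → 18/197
merge 16/197 + 18/197 → 34/197
merge 29/197 + 34/197 → 63/197
merge 40/197 + 46/197 → 86/197
merge 48/197 + 63/197 → 111/197
merge 86/197 + 111/197 → 1
L = 8/197 + 18/197 + 34/197 + 63/197 + 86/197 + 111/197 + 1 = 517/197 ≈ 2.624 bits/symbol.

2.624 bits/symbol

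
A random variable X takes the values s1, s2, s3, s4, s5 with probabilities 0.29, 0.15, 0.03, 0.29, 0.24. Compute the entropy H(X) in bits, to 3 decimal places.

H = −Σ pᵢ log₂ pᵢ.
−0.29·log₂(0.29) = 0.5179
−0.15·log₂(0.15) = 0.4105
−0.03·log₂(0.03) = 0.1518
−0.29·log₂(0.29) = 0.5179
−0.24·log₂(0.24) = 0.4941
Sum ≈ 2.0923 → 2.092 bits.

2.092 bits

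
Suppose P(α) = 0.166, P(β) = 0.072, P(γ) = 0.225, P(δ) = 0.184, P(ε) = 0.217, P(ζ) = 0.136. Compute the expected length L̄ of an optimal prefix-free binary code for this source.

2.558 bits/symbol

Repeatedly combine the two least-probable nodes; the expected code length is the sum of the merged weights.
merge 9/125 + 17/125 → 26/125
merge 83/500 + 23/125 → 7/20
merge 26/125 + 217/1000 → 17/40
merge 9/40 + 7/20 → 23/40
merge 17/40 + 23/40 → 1
L = 26/125 + 7/20 + 17/40 + 23/40 + 1 = 1279/500 = 2.558 bits/symbol.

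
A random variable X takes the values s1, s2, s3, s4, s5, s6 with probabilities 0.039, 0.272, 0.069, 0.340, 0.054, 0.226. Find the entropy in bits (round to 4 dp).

2.2011 bits

H = −Σ pᵢ log₂ pᵢ.
−0.039·log₂(0.039) = 0.1825
−0.272·log₂(0.272) = 0.5109
−0.069·log₂(0.069) = 0.2662
−0.340·log₂(0.340) = 0.5292
−0.054·log₂(0.054) = 0.2274
−0.226·log₂(0.226) = 0.4849
Sum ≈ 2.2011 → 2.2011 bits.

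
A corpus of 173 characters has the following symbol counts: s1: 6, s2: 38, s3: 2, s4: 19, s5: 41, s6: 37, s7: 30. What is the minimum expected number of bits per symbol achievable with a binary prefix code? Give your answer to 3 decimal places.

Probabilities are the counts divided by 173.
Repeatedly combine the two least-probable nodes; the expected code length is the sum of the merged weights.
merge 2/173 + 6/173 → 8/173
merge 8/173 + 19/173 → 27/173
merge 27/173 + 30/173 → 57/173
merge 37/173 + 38/173 → 75/173
merge 41/173 + 57/173 → 98/173
merge 75/173 + 98/173 → 1
L = 8/173 + 27/173 + 57/173 + 75/173 + 98/173 + 1 = 438/173 ≈ 2.532 bits/symbol.

2.532 bits/symbol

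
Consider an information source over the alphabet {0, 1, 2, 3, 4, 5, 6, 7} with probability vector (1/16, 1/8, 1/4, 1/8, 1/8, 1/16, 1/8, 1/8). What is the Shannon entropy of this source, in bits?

2.875 bits

Each probability is a power of 1/2, so log₂(1/p) is an integer.
H = Σ p·log₂(1/p) = 1/16·4 + 1/8·3 + 1/4·2 + 1/8·3 + 1/8·3 + 1/16·4 + 1/8·3 + 1/8·3 = 2.875 bits.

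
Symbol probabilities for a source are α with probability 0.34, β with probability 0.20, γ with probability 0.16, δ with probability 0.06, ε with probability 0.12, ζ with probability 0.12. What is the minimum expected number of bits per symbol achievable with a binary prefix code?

Repeatedly combine the two least-probable nodes; the expected code length is the sum of the merged weights.
merge 3/50 + 3/25 → 9/50
merge 3/25 + 4/25 → 7/25
merge 9/50 + 1/5 → 19/50
merge 7/25 + 17/50 → 31/50
merge 19/50 + 31/50 → 1
L = 9/50 + 7/25 + 19/50 + 31/50 + 1 = 123/50 = 2.46 bits/symbol.

2.46 bits/symbol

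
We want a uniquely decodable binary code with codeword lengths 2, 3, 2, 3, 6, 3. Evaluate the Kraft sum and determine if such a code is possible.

0.890625; yes

With common denominator 2^6 = 64: Σ 2^(−ℓᵢ) = 16/64 + 8/64 + 16/64 + 8/64 + 1/64 + 8/64 = 57/64 = 0.890625.
Kraft's inequality requires Σ ≤ 1; here Σ = 0.890625 ≤ 1, so such a prefix code exists.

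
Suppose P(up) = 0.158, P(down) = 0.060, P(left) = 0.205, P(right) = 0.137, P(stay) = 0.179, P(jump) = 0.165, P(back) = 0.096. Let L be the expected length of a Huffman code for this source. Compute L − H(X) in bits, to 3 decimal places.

0.049 bits

Entropy H = −Σ p log₂ p ≈ 2.7234 bits.
Huffman merges: 3/50+12/125→39/250; 137/1000+39/250→293/1000; 79/500+33/200→323/1000; 179/1000+41/200→48/125; 293/1000+323/1000→77/125; 48/125+77/125→1. L = 693/250 ≈ 2.7720.
L − H = 2.7720 − 2.7234 = 0.049 bits.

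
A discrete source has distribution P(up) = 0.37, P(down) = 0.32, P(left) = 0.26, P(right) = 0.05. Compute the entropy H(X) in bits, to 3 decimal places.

1.778 bits

H = −Σ pᵢ log₂ pᵢ.
−0.37·log₂(0.37) = 0.5307
−0.32·log₂(0.32) = 0.5260
−0.26·log₂(0.26) = 0.5053
−0.05·log₂(0.05) = 0.2161
Sum ≈ 1.7781 → 1.778 bits.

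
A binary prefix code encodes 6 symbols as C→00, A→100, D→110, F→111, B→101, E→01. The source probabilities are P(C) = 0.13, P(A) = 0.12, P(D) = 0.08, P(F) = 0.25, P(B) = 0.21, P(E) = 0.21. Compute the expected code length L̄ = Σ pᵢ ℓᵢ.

L̄ = Σ pᵢ·ℓᵢ = 0.13·2 + 0.12·3 + 0.08·3 + 0.25·3 + 0.21·3 + 0.21·2 = 2.66 bits/symbol.

2.66 bits/symbol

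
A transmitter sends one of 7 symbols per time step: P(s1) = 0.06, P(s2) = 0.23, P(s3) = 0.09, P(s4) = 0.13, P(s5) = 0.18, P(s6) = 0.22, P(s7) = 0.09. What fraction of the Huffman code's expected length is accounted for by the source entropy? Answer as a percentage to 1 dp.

98.7%

Entropy H = −Σ p log₂ p ≈ 2.6650 bits.
Huffman merges: 3/50+9/100→3/20; 9/100+13/100→11/50; 3/20+9/50→33/100; 11/50+11/50→11/25; 23/100+33/100→14/25; 11/25+14/25→1. L = 27/10 ≈ 2.7000.
Efficiency = H/L = 2.6650/2.7000 = 98.7%.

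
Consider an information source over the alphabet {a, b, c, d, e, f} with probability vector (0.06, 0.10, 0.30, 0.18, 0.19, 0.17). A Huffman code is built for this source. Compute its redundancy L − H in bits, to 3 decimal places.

Entropy H = −Σ p log₂ p ≈ 2.4319 bits.
Huffman merges: 3/50+1/10→4/25; 4/25+17/100→33/100; 9/50+19/100→37/100; 3/10+33/100→63/100; 37/100+63/100→1. L = 249/100 ≈ 2.4900.
L − H = 2.4900 − 2.4319 = 0.058 bits.

0.058 bits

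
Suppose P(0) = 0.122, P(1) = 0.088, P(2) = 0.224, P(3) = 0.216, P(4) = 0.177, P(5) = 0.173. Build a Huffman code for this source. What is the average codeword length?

Repeatedly combine the two least-probable nodes; the expected code length is the sum of the merged weights.
merge 11/125 + 61/500 → 21/100
merge 173/1000 + 177/1000 → 7/20
merge 21/100 + 27/125 → 213/500
merge 28/125 + 7/20 → 287/500
merge 213/500 + 287/500 → 1
L = 21/100 + 7/20 + 213/500 + 287/500 + 1 = 64/25 = 2.56 bits/symbol.

2.56 bits/symbol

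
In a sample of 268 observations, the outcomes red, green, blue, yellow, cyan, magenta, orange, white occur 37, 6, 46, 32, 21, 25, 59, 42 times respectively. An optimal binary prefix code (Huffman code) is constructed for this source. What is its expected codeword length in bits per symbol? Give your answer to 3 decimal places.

Probabilities are the counts divided by 268.
Repeatedly combine the two least-probable nodes; the expected code length is the sum of the merged weights.
merge 3/134 + 21/268 → 27/268
merge 25/268 + 27/268 → 13/67
merge 8/67 + 37/268 → 69/268
merge 21/134 + 23/134 → 22/67
merge 13/67 + 59/268 → 111/268
merge 69/268 + 22/67 → 157/268
merge 111/268 + 157/268 → 1
L = 27/268 + 13/67 + 69/268 + 22/67 + 111/268 + 157/268 + 1 = 193/67 ≈ 2.881 bits/symbol.

2.881 bits/symbol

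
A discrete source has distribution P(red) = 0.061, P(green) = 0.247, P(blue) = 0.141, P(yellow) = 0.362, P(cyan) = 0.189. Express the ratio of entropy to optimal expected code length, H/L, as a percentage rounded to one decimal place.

Entropy H = −Σ p log₂ p ≈ 2.1279 bits.
Huffman merges: 61/1000+141/1000→101/500; 189/1000+101/500→391/1000; 247/1000+181/500→609/1000; 391/1000+609/1000→1. L = 1101/500 ≈ 2.2020.
Efficiency = H/L = 2.1279/2.2020 = 96.6%.

96.6%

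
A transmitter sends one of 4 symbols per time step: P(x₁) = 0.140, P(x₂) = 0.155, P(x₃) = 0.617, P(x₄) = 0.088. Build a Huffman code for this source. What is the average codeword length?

Repeatedly combine the two least-probable nodes; the expected code length is the sum of the merged weights.
merge 11/125 + 7/50 → 57/250
merge 31/200 + 57/250 → 383/1000
merge 383/1000 + 617/1000 → 1
L = 57/250 + 383/1000 + 1 = 1611/1000 = 1.611 bits/symbol.

1.611 bits/symbol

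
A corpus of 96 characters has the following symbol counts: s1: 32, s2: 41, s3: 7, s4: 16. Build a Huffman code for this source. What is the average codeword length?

Probabilities are the counts divided by 96.
Repeatedly combine the two least-probable nodes; the expected code length is the sum of the merged weights.
merge 7/96 + 1/6 → 23/96
merge 23/96 + 1/3 → 55/96
merge 41/96 + 55/96 → 1
L = 23/96 + 55/96 + 1 = 29/16 = 1.8125 bits/symbol.

1.8125 bits/symbol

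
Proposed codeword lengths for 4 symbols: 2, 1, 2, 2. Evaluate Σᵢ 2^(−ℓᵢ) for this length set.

With common denominator 2^2 = 4: Σ 2^(−ℓᵢ) = 1/4 + 2/4 + 1/4 + 1/4 = 5/4 = 1.25.

1.25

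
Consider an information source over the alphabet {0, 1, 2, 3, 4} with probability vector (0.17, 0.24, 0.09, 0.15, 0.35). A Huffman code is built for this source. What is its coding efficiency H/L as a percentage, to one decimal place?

97.4%

Entropy H = −Σ p log₂ p ≈ 2.1820 bits.
Huffman merges: 9/100+3/20→6/25; 17/100+6/25→41/100; 6/25+7/20→59/100; 41/100+59/100→1. L = 56/25 ≈ 2.2400.
Efficiency = H/L = 2.1820/2.2400 = 97.4%.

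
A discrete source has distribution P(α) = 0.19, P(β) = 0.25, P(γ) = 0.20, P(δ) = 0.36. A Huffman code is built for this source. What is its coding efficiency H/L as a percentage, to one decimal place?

97.5%

Entropy H = −Σ p log₂ p ≈ 1.9502 bits.
Huffman merges: 19/100+1/5→39/100; 1/4+9/25→61/100; 39/100+61/100→1. L = 2 ≈ 2.0000.
Efficiency = H/L = 1.9502/2.0000 = 97.5%.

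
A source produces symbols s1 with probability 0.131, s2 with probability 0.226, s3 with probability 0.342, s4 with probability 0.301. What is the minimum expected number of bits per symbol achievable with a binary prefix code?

Repeatedly combine the two least-probable nodes; the expected code length is the sum of the merged weights.
merge 131/1000 + 113/500 → 357/1000
merge 301/1000 + 171/500 → 643/1000
merge 357/1000 + 643/1000 → 1
L = 357/1000 + 643/1000 + 1 = 2 bits/symbol.

2 bits/symbol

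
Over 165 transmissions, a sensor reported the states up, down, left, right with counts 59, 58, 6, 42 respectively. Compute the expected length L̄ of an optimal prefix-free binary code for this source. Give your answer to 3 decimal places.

1.933 bits/symbol

Probabilities are the counts divided by 165.
Repeatedly combine the two least-probable nodes; the expected code length is the sum of the merged weights.
merge 2/55 + 14/55 → 16/55
merge 16/55 + 58/165 → 106/165
merge 59/165 + 106/165 → 1
L = 16/55 + 106/165 + 1 = 29/15 ≈ 1.933 bits/symbol.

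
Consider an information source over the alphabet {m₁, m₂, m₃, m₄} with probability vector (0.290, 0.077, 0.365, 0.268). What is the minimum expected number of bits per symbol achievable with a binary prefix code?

Repeatedly combine the two least-probable nodes; the expected code length is the sum of the merged weights.
merge 77/1000 + 67/250 → 69/200
merge 29/100 + 69/200 → 127/200
merge 73/200 + 127/200 → 1
L = 69/200 + 127/200 + 1 = 99/50 = 1.98 bits/symbol.

1.98 bits/symbol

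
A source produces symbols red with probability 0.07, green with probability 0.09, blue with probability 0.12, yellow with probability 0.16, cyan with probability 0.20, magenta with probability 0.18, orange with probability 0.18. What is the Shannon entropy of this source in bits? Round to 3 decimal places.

H = −Σ pᵢ log₂ pᵢ.
−0.07·log₂(0.07) = 0.2686
−0.09·log₂(0.09) = 0.3127
−0.12·log₂(0.12) = 0.3671
−0.16·log₂(0.16) = 0.4230
−0.20·log₂(0.20) = 0.4644
−0.18·log₂(0.18) = 0.4453
−0.18·log₂(0.18) = 0.4453
Sum ≈ 2.7263 → 2.726 bits.

2.726 bits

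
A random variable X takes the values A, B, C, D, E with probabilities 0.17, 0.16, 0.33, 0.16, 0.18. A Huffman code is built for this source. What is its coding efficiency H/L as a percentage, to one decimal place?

97.1%

Entropy H = −Σ p log₂ p ≈ 2.2538 bits.
Huffman merges: 4/25+4/25→8/25; 17/100+9/50→7/20; 8/25+33/100→13/20; 7/20+13/20→1. L = 58/25 ≈ 2.3200.
Efficiency = H/L = 2.2538/2.3200 = 97.1%.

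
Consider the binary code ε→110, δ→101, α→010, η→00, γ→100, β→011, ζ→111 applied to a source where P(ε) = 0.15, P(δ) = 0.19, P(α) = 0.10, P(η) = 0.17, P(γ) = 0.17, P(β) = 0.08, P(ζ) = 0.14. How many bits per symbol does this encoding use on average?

2.83 bits/symbol

L̄ = Σ pᵢ·ℓᵢ = 0.15·3 + 0.19·3 + 0.10·3 + 0.17·2 + 0.17·3 + 0.08·3 + 0.14·3 = 2.83 bits/symbol.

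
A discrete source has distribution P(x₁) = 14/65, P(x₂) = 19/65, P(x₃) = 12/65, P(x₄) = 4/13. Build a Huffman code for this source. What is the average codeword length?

2 bits/symbol

Repeatedly combine the two least-probable nodes; the expected code length is the sum of the merged weights.
merge 12/65 + 14/65 → 2/5
merge 19/65 + 4/13 → 3/5
merge 2/5 + 3/5 → 1
L = 2/5 + 3/5 + 1 = 2 bits/symbol.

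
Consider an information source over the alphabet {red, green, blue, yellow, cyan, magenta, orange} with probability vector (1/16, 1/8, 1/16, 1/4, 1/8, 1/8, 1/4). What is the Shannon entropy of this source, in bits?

Each probability is a power of 1/2, so log₂(1/p) is an integer.
H = Σ p·log₂(1/p) = 1/16·4 + 1/8·3 + 1/16·4 + 1/4·2 + 1/8·3 + 1/8·3 + 1/4·2 = 2.625 bits.

2.625 bits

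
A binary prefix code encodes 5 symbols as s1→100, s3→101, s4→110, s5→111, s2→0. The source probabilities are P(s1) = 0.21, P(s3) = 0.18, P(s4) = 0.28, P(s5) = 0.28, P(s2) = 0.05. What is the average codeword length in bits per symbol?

2.9 bits/symbol

L̄ = Σ pᵢ·ℓᵢ = 0.21·3 + 0.18·3 + 0.28·3 + 0.28·3 + 0.05·1 = 2.9 bits/symbol.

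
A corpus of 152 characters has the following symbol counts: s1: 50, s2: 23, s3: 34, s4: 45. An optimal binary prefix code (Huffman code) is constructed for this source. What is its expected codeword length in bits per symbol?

Probabilities are the counts divided by 152.
Repeatedly combine the two least-probable nodes; the expected code length is the sum of the merged weights.
merge 23/152 + 17/76 → 3/8
merge 45/152 + 25/76 → 5/8
merge 3/8 + 5/8 → 1
L = 3/8 + 5/8 + 1 = 2 bits/symbol.

2 bits/symbol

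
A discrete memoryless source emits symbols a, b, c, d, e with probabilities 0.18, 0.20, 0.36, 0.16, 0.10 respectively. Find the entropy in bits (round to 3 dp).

H = −Σ pᵢ log₂ pᵢ.
−0.18·log₂(0.18) = 0.4453
−0.20·log₂(0.20) = 0.4644
−0.36·log₂(0.36) = 0.5306
−0.16·log₂(0.16) = 0.4230
−0.10·log₂(0.10) = 0.3322
Sum ≈ 2.1955 → 2.196 bits.

2.196 bits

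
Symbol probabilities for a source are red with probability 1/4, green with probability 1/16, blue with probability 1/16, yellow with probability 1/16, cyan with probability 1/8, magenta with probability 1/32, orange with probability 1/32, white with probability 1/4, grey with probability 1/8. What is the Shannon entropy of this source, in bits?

Each probability is a power of 1/2, so log₂(1/p) is an integer.
H = Σ p·log₂(1/p) = 1/4·2 + 1/16·4 + 1/16·4 + 1/16·4 + 1/8·3 + 1/32·5 + 1/32·5 + 1/4·2 + 1/8·3 = 2.8125 bits.

2.8125 bits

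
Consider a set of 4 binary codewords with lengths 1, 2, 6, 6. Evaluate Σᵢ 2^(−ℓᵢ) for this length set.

With common denominator 2^6 = 64: Σ 2^(−ℓᵢ) = 32/64 + 16/64 + 1/64 + 1/64 = 50/64 = 0.78125.

0.78125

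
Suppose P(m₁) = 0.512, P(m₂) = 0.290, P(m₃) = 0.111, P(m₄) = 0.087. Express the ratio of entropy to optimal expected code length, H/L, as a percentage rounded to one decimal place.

Entropy H = −Σ p log₂ p ≈ 1.6709 bits.
Huffman merges: 87/1000+111/1000→99/500; 99/500+29/100→61/125; 61/125+64/125→1. L = 843/500 ≈ 1.6860.
Efficiency = H/L = 1.6709/1.6860 = 99.1%.

99.1%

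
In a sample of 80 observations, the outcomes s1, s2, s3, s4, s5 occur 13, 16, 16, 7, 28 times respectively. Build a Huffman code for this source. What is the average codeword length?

Probabilities are the counts divided by 80.
Repeatedly combine the two least-probable nodes; the expected code length is the sum of the merged weights.
merge 7/80 + 13/80 → 1/4
merge 1/5 + 1/5 → 2/5
merge 1/4 + 7/20 → 3/5
merge 2/5 + 3/5 → 1
L = 1/4 + 2/5 + 3/5 + 1 = 9/4 = 2.25 bits/symbol.

2.25 bits/symbol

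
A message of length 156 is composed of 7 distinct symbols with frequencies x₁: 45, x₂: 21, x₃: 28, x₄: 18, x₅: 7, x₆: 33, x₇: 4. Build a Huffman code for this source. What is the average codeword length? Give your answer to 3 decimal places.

2.571 bits/symbol

Probabilities are the counts divided by 156.
Repeatedly combine the two least-probable nodes; the expected code length is the sum of the merged weights.
merge 1/39 + 7/156 → 11/156
merge 11/156 + 3/26 → 29/156
merge 7/52 + 7/39 → 49/156
merge 29/156 + 11/52 → 31/78
merge 15/52 + 49/156 → 47/78
merge 31/78 + 47/78 → 1
L = 11/156 + 29/156 + 49/156 + 31/78 + 47/78 + 1 = 401/156 ≈ 2.571 bits/symbol.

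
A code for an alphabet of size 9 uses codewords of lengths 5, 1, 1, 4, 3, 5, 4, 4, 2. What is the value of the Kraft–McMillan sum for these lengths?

With common denominator 2^5 = 32: Σ 2^(−ℓᵢ) = 1/32 + 16/32 + 16/32 + 2/32 + 4/32 + 1/32 + 2/32 + 2/32 + 8/32 = 52/32 = 1.625.

1.625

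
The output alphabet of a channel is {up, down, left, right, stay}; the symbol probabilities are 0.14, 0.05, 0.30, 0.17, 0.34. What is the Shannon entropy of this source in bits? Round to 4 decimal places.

2.0981 bits

H = −Σ pᵢ log₂ pᵢ.
−0.14·log₂(0.14) = 0.3971
−0.05·log₂(0.05) = 0.2161
−0.30·log₂(0.30) = 0.5211
−0.17·log₂(0.17) = 0.4346
−0.34·log₂(0.34) = 0.5292
Sum ≈ 2.0981 → 2.0981 bits.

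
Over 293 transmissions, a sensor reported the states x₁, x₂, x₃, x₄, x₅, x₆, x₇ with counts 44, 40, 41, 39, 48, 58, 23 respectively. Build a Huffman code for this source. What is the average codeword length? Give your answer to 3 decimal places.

Probabilities are the counts divided by 293.
Repeatedly combine the two least-probable nodes; the expected code length is the sum of the merged weights.
merge 23/293 + 39/293 → 62/293
merge 40/293 + 41/293 → 81/293
merge 44/293 + 48/293 → 92/293
merge 58/293 + 62/293 → 120/293
merge 81/293 + 92/293 → 173/293
merge 120/293 + 173/293 → 1
L = 62/293 + 81/293 + 92/293 + 120/293 + 173/293 + 1 = 821/293 ≈ 2.802 bits/symbol.

2.802 bits/symbol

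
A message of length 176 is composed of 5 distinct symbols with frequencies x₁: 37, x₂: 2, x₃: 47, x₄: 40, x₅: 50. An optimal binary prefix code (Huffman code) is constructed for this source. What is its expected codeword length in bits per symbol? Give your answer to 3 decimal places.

2.222 bits/symbol

Probabilities are the counts divided by 176.
Repeatedly combine the two least-probable nodes; the expected code length is the sum of the merged weights.
merge 1/88 + 37/176 → 39/176
merge 39/176 + 5/22 → 79/176
merge 47/176 + 25/88 → 97/176
merge 79/176 + 97/176 → 1
L = 39/176 + 79/176 + 97/176 + 1 = 391/176 ≈ 2.222 bits/symbol.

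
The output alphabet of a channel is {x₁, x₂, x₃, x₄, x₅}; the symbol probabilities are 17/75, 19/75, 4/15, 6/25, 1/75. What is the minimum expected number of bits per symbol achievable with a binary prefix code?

2.24 bits/symbol

Repeatedly combine the two least-probable nodes; the expected code length is the sum of the merged weights.
merge 1/75 + 17/75 → 6/25
merge 6/25 + 6/25 → 12/25
merge 19/75 + 4/15 → 13/25
merge 12/25 + 13/25 → 1
L = 6/25 + 12/25 + 13/25 + 1 = 56/25 = 2.24 bits/symbol.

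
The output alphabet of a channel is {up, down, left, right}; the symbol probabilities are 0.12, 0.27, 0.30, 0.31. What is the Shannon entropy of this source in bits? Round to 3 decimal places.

H = −Σ pᵢ log₂ pᵢ.
−0.12·log₂(0.12) = 0.3671
−0.27·log₂(0.27) = 0.5100
−0.30·log₂(0.30) = 0.5211
−0.31·log₂(0.31) = 0.5238
Sum ≈ 1.9220 → 1.922 bits.

1.922 bits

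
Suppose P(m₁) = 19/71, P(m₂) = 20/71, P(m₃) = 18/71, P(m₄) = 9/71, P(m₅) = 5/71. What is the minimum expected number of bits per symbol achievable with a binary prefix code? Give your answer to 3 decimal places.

Repeatedly combine the two least-probable nodes; the expected code length is the sum of the merged weights.
merge 5/71 + 9/71 → 14/71
merge 14/71 + 18/71 → 32/71
merge 19/71 + 20/71 → 39/71
merge 32/71 + 39/71 → 1
L = 14/71 + 32/71 + 39/71 + 1 = 156/71 ≈ 2.197 bits/symbol.

2.197 bits/symbol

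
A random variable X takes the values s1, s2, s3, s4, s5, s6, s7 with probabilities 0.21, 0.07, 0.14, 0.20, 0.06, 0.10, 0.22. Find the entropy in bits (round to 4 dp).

H = −Σ pᵢ log₂ pᵢ.
−0.21·log₂(0.21) = 0.4728
−0.07·log₂(0.07) = 0.2686
−0.14·log₂(0.14) = 0.3971
−0.20·log₂(0.20) = 0.4644
−0.06·log₂(0.06) = 0.2435
−0.10·log₂(0.10) = 0.3322
−0.22·log₂(0.22) = 0.4806
Sum ≈ 2.6592 → 2.6592 bits.

2.6592 bits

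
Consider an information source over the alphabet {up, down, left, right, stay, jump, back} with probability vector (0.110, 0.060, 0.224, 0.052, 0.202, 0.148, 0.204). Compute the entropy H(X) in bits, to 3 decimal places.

H = −Σ pᵢ log₂ pᵢ.
−0.110·log₂(0.110) = 0.3503
−0.060·log₂(0.060) = 0.2435
−0.224·log₂(0.224) = 0.4835
−0.052·log₂(0.052) = 0.2218
−0.202·log₂(0.202) = 0.4661
−0.148·log₂(0.148) = 0.4079
−0.204·log₂(0.204) = 0.4678
Sum ≈ 2.6410 → 2.641 bits.

2.641 bits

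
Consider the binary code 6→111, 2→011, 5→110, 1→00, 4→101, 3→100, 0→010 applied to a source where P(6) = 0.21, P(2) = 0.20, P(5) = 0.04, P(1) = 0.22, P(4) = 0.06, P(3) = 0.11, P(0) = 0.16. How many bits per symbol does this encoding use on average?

L̄ = Σ pᵢ·ℓᵢ = 0.21·3 + 0.20·3 + 0.04·3 + 0.22·2 + 0.06·3 + 0.11·3 + 0.16·3 = 2.78 bits/symbol.

2.78 bits/symbol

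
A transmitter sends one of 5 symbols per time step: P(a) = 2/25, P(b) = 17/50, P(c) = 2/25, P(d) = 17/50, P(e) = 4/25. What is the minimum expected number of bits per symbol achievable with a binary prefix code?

Repeatedly combine the two least-probable nodes; the expected code length is the sum of the merged weights.
merge 2/25 + 2/25 → 4/25
merge 4/25 + 4/25 → 8/25
merge 8/25 + 17/50 → 33/50
merge 17/50 + 33/50 → 1
L = 4/25 + 8/25 + 33/50 + 1 = 107/50 = 2.14 bits/symbol.

2.14 bits/symbol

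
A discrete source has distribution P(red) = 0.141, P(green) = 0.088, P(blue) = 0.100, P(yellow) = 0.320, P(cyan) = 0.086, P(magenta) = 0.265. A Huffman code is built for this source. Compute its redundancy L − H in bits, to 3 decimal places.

Entropy H = −Σ p log₂ p ≈ 2.3774 bits.
Huffman merges: 43/500+11/125→87/500; 1/10+141/1000→241/1000; 87/500+241/1000→83/200; 53/200+8/25→117/200; 83/200+117/200→1. L = 483/200 ≈ 2.4150.
L − H = 2.4150 − 2.3774 = 0.038 bits.

0.038 bits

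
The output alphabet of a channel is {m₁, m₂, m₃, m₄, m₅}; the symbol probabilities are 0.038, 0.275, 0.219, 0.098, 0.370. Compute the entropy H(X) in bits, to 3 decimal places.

H = −Σ pᵢ log₂ pᵢ.
−0.038·log₂(0.038) = 0.1793
−0.275·log₂(0.275) = 0.5122
−0.219·log₂(0.219) = 0.4798
−0.098·log₂(0.098) = 0.3284
−0.370·log₂(0.370) = 0.5307
Sum ≈ 2.0304 → 2.030 bits.

2.030 bits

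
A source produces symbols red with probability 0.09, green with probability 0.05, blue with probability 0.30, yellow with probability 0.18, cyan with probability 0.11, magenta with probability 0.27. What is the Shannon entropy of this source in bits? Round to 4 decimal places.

2.3555 bits

H = −Σ pᵢ log₂ pᵢ.
−0.09·log₂(0.09) = 0.3127
−0.05·log₂(0.05) = 0.2161
−0.30·log₂(0.30) = 0.5211
−0.18·log₂(0.18) = 0.4453
−0.11·log₂(0.11) = 0.3503
−0.27·log₂(0.27) = 0.5100
Sum ≈ 2.3555 → 2.3555 bits.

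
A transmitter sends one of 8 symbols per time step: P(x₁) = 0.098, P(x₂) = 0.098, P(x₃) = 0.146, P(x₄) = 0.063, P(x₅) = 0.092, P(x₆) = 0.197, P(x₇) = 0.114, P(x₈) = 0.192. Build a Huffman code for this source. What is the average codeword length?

Repeatedly combine the two least-probable nodes; the expected code length is the sum of the merged weights.
merge 63/1000 + 23/250 → 31/200
merge 49/500 + 49/500 → 49/250
merge 57/500 + 73/500 → 13/50
merge 31/200 + 24/125 → 347/1000
merge 49/250 + 197/1000 → 393/1000
merge 13/50 + 347/1000 → 607/1000
merge 393/1000 + 607/1000 → 1
L = 31/200 + 49/250 + 13/50 + 347/1000 + 393/1000 + 607/1000 + 1 = 1479/500 = 2.958 bits/symbol.

2.958 bits/symbol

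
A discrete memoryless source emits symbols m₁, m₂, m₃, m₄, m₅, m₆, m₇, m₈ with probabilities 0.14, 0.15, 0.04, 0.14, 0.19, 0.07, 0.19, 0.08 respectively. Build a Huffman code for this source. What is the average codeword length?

Repeatedly combine the two least-probable nodes; the expected code length is the sum of the merged weights.
merge 1/25 + 7/100 → 11/100
merge 2/25 + 11/100 → 19/100
merge 7/50 + 7/50 → 7/25
merge 3/20 + 19/100 → 17/50
merge 19/100 + 19/100 → 19/50
merge 7/25 + 17/50 → 31/50
merge 19/50 + 31/50 → 1
L = 11/100 + 19/100 + 7/25 + 17/50 + 19/50 + 31/50 + 1 = 73/25 = 2.92 bits/symbol.

2.92 bits/symbol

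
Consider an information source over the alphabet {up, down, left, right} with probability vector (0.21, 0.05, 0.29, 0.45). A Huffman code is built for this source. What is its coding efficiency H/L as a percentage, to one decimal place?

Entropy H = −Σ p log₂ p ≈ 1.7252 bits.
Huffman merges: 1/20+21/100→13/50; 13/50+29/100→11/20; 9/20+11/20→1. L = 181/100 ≈ 1.8100.
Efficiency = H/L = 1.7252/1.8100 = 95.3%.

95.3%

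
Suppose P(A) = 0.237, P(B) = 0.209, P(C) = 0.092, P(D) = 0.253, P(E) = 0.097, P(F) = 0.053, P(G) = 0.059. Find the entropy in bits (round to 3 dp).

H = −Σ pᵢ log₂ pᵢ.
−0.237·log₂(0.237) = 0.4923
−0.209·log₂(0.209) = 0.4720
−0.092·log₂(0.092) = 0.3167
−0.253·log₂(0.253) = 0.5016
−0.097·log₂(0.097) = 0.3265
−0.053·log₂(0.053) = 0.2246
−0.059·log₂(0.059) = 0.2409
Sum ≈ 2.5746 → 2.575 bits.

2.575 bits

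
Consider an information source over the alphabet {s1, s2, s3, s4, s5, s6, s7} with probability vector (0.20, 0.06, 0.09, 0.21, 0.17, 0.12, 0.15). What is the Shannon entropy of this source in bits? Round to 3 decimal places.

2.706 bits

H = −Σ pᵢ log₂ pᵢ.
−0.20·log₂(0.20) = 0.4644
−0.06·log₂(0.06) = 0.2435
−0.09·log₂(0.09) = 0.3127
−0.21·log₂(0.21) = 0.4728
−0.17·log₂(0.17) = 0.4346
−0.12·log₂(0.12) = 0.3671
−0.15·log₂(0.15) = 0.4105
Sum ≈ 2.7056 → 2.706 bits.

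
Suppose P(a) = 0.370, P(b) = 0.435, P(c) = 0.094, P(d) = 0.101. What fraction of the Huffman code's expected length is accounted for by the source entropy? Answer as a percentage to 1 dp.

Entropy H = −Σ p log₂ p ≈ 1.7078 bits.
Huffman merges: 47/500+101/1000→39/200; 39/200+37/100→113/200; 87/200+113/200→1. L = 44/25 ≈ 1.7600.
Efficiency = H/L = 1.7078/1.7600 = 97.0%.

97.0%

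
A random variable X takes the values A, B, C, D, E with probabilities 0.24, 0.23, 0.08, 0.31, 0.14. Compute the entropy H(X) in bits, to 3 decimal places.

H = −Σ pᵢ log₂ pᵢ.
−0.24·log₂(0.24) = 0.4941
−0.23·log₂(0.23) = 0.4877
−0.08·log₂(0.08) = 0.2915
−0.31·log₂(0.31) = 0.5238
−0.14·log₂(0.14) = 0.3971
Sum ≈ 2.1942 → 2.194 bits.

2.194 bits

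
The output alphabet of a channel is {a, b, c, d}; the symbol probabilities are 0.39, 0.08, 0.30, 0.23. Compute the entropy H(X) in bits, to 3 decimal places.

1.830 bits

H = −Σ pᵢ log₂ pᵢ.
−0.39·log₂(0.39) = 0.5298
−0.08·log₂(0.08) = 0.2915
−0.30·log₂(0.30) = 0.5211
−0.23·log₂(0.23) = 0.4877
Sum ≈ 1.8301 → 1.830 bits.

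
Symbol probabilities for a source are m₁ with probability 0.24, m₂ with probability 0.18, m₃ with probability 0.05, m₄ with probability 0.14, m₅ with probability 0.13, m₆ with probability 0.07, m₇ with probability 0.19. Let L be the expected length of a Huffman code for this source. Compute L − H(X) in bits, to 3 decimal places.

0.031 bits

Entropy H = −Σ p log₂ p ≈ 2.6591 bits.
Huffman merges: 1/20+7/100→3/25; 3/25+13/100→1/4; 7/50+9/50→8/25; 19/100+6/25→43/100; 1/4+8/25→57/100; 43/100+57/100→1. L = 269/100 ≈ 2.6900.
L − H = 2.6900 − 2.6591 = 0.031 bits.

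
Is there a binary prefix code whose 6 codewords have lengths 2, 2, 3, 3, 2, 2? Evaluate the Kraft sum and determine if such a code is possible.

With common denominator 2^3 = 8: Σ 2^(−ℓᵢ) = 2/8 + 2/8 + 1/8 + 1/8 + 2/8 + 2/8 = 10/8 = 1.25.
Kraft's inequality requires Σ ≤ 1; here Σ = 1.25 > 1, so no such prefix code exists.

1.25; no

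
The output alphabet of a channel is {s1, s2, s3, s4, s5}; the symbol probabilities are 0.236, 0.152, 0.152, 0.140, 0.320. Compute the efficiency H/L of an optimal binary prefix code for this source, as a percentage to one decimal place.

97.8%

Entropy H = −Σ p log₂ p ≈ 2.2410 bits.
Huffman merges: 7/50+19/125→73/250; 19/125+59/250→97/250; 73/250+8/25→153/250; 97/250+153/250→1. L = 573/250 ≈ 2.2920.
Efficiency = H/L = 2.2410/2.2920 = 97.8%.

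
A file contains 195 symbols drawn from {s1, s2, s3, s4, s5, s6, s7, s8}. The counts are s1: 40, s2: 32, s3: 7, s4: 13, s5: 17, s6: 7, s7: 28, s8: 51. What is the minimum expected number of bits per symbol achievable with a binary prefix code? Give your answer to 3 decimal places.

Probabilities are the counts divided by 195.
Repeatedly combine the two least-probable nodes; the expected code length is the sum of the merged weights.
merge 7/195 + 7/195 → 14/195
merge 1/15 + 14/195 → 9/65
merge 17/195 + 9/65 → 44/195
merge 28/195 + 32/195 → 4/13
merge 8/39 + 44/195 → 28/65
merge 17/65 + 4/13 → 37/65
merge 28/65 + 37/65 → 1
L = 14/195 + 9/65 + 44/195 + 4/13 + 28/65 + 37/65 + 1 = 107/39 ≈ 2.744 bits/symbol.

2.744 bits/symbol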